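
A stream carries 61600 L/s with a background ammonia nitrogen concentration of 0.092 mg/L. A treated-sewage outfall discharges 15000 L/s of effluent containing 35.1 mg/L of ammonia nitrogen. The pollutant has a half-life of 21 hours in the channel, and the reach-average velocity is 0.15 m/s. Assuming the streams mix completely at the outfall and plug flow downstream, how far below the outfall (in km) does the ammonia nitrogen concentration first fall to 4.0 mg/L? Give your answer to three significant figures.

9.03 km

Mixed concentration C = ΣQC/ΣQ = (61600·0.09200 + 15000·35.10) / 76600 = 532200/76600 = 6.947 mg/L.
Half-life 21 h → k = ln 2 / 21 = 0.03301 h⁻¹ = 0.7922 d⁻¹.
Set 6.947·exp(−k·t) = 4.0 → t = ln(6.947/4.0)/k = 60210 s = 16.73 h.
Distance = v·t = 0.15·60210 = 9032 m = 9.032 km.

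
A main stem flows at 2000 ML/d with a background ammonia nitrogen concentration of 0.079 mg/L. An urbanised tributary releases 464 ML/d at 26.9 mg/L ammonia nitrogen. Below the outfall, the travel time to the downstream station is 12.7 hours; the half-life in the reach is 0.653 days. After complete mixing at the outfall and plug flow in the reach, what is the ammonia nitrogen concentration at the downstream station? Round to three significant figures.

2.93 mg/L

Mass balance: C = (2000·0.07900 + 464.0·26.90) / 2464 = 12640/2464 = 5.130 mg/L.
Half-life 0.653 d → k = ln 2 / 0.653 = 1.061 d⁻¹.
Applying C = C₀e^(−kt): 5.130 × 0.5702 = 2.925 mg/L.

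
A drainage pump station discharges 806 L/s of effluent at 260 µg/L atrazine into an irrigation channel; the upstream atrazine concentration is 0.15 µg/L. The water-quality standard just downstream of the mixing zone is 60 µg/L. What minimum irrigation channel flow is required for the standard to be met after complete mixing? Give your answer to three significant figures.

Set C_mix = 60: (Q·0.1500 + 806.0·260.0) / (Q + 806.0) = 60
→ Q = 806.0·(260.0 − 60)/(60 − 0.1500) = 2693 L/s.

2690 L/s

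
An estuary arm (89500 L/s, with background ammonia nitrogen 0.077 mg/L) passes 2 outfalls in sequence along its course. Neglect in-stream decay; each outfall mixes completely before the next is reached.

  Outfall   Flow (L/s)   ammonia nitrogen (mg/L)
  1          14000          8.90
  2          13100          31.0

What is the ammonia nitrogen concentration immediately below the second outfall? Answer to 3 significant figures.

4.61 mg/L

Below outfall 1: Q → 103500 L/s, C = (89500·0.07700 + 14000·8.900)/103500 = 1.270 mg/L.
Below outfall 2: Q → 116600 L/s, C = (103500·1.270 + 13100·31.00)/116600 = 4.611 mg/L.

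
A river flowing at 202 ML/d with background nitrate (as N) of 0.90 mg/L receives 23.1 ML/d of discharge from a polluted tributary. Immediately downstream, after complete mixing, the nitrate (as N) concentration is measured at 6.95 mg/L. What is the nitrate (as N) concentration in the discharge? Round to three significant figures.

Mass balance: 202.0·0.9000 + 23.10·Cₑ = 225.1·6.950
→ Cₑ = (225.1·6.950 − 202.0·0.9000) / 23.10 = 59.85 mg/L.

59.9 mg/L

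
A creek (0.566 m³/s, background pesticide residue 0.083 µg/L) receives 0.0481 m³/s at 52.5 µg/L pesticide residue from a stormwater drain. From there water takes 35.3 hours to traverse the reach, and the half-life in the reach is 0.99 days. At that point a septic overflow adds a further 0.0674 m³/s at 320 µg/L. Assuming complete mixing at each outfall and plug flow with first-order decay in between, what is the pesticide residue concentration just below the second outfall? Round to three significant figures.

33.0 µg/L

Flow-weighted average: C = (0.5660·0.08300 + 0.04810·52.50) / 0.6141 = 2.572/0.6141 = 4.189 µg/L; combined flow 0.6141 m³/s.
Half-life 0.99 d → k = ln 2 / 0.99 = 0.7001 d⁻¹.
Decay over the reach: 4.189·exp(−kt) = 4.189·0.3571 = 1.496 µg/L.
At the second outfall, C = (0.6141·1.496 + 0.06740·320.0) / (0.6141 + 0.06740) = 33.00 µg/L.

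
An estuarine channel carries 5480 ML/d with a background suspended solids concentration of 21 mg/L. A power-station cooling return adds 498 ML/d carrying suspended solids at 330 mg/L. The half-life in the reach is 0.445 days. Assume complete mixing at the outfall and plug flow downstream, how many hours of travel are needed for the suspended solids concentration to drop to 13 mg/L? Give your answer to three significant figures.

19.7 h

Mixed concentration C = ΣQC/ΣQ = (5480·21.00 + 498.0·330.0) / 5978 = 279400/5978 = 46.74 mg/L.
Half-life 0.445 d → k = ln 2 / 0.445 = 1.558 d⁻¹.
46.74·exp(−k·t) = 13 → t = ln(46.74/13)/k = 70980 s = 19.72 h.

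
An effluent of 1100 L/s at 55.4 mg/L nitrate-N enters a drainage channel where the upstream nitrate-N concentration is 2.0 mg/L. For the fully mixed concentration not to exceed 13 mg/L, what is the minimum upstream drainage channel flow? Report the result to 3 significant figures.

4240 L/s

Set C_mix = 13: (Q·2.000 + 1100·55.40) / (Q + 1100) = 13
→ Q = 1100·(55.40 − 13)/(13 − 2.000) = 4240 L/s.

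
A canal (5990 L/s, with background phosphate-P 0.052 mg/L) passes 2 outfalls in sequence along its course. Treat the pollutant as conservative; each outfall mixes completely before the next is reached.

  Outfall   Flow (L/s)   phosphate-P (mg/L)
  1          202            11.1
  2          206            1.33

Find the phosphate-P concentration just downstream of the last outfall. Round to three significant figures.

0.442 mg/L

Below outfall 1: Q → 6192 L/s, C = (5990·0.05200 + 202.0·11.10)/6192 = 0.4124 mg/L.
Below outfall 2: Q → 6398 L/s, C = (6192·0.4124 + 206.0·1.330)/6398 = 0.4420 mg/L.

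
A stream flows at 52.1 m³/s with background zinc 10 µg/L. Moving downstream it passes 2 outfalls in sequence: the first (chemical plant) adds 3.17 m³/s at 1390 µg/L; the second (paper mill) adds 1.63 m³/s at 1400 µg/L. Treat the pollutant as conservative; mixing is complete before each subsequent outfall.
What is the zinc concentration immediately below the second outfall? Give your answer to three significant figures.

Outfall 1: combined Q = 55.27 m³/s; C = (52.10·10.00 + 3.170·1390)/55.27 = 89.15 µg/L.
Outfall 2: combined Q = 56.90 m³/s; C = (55.27·89.15 + 1.630·1400)/56.90 = 126.7 µg/L.

127 µg/L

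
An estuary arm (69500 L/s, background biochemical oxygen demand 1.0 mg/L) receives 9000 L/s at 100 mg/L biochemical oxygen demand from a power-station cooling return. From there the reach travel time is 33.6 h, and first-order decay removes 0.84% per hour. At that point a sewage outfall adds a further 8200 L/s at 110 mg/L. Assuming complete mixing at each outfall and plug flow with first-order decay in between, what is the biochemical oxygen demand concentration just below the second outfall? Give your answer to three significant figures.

18.8 mg/L

Flow-weighted average: C = (69500·1.000 + 9000·100.0) / 78500 = 969500/78500 = 12.35 mg/L; combined flow 78500 L/s.
0.84%/h lost → k = −ln(1 − 0.0084) = 0.008435 h⁻¹.
Decay over the reach: 12.35·exp(−kt) = 12.35·0.7532 = 9.302 mg/L.
Second outfall: C = (78500·9.302 + 8200·110.0)/86700 = 18.83 mg/L.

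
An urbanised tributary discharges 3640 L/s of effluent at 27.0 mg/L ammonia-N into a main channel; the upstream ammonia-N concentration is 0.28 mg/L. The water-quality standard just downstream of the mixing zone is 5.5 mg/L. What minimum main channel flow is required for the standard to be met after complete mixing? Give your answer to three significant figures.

15000 L/s

Set C_mix = 5.5: (Q·0.2800 + 3640·27.00) / (Q + 3640) = 5.5
→ Q = 3640·(27.00 − 5.5)/(5.5 − 0.2800) = 14990 L/s.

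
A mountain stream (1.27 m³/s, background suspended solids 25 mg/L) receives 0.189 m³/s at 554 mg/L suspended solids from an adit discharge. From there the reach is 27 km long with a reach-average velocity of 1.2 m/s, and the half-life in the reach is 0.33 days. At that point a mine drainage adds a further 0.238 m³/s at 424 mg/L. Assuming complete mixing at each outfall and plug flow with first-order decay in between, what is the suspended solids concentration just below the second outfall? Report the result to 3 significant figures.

Flow-weighted average: C = (1.270·25.00 + 0.1890·554.0) / 1.459 = 136.5/1.459 = 93.53 mg/L; combined flow 1.459 m³/s.
Travel time t = 27·1000 / 1.2 = 22500 s = 6.250 h.
Half-life 0.33 d → k = ln 2 / 0.33 = 2.100 d⁻¹.
First-order decay: C = 93.53·exp(−k·t) = 93.53·0.5787 = 54.12 mg/L.
Second outfall: C = (1.459·54.12 + 0.2380·424.0)/1.697 = 106.0 mg/L.

106 mg/L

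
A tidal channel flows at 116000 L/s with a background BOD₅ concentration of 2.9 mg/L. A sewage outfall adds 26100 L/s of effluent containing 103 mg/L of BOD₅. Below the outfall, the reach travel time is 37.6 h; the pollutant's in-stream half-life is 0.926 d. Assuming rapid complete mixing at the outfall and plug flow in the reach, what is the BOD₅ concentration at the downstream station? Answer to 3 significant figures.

6.59 mg/L

Conservation of mass: C = (116000·2.900 + 26100·103.0) / 142100 = 3025000/142100 = 21.29 mg/L.
Half-life 0.926 d → k = ln 2 / 0.926 = 0.7485 d⁻¹.
Decay over the reach: 21.29·exp(−kt) = 21.29·0.3095 = 6.588 mg/L.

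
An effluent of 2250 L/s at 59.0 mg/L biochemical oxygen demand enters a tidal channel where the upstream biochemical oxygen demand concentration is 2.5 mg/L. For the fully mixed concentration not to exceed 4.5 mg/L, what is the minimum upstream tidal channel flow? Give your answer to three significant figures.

61300 L/s

Set C_mix = 4.5: (Q·2.500 + 2250·59.00) / (Q + 2250) = 4.5
→ Q = 2250·(59.00 − 4.5)/(4.5 − 2.500) = 61310 L/s.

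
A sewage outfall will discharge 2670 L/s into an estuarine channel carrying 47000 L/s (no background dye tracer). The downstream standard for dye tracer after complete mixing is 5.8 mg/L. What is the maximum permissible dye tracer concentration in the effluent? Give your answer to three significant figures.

At the limit, (Qr·Cr + Qe·Cₑ)/(Qr + Qe) = 5.8:
Cₑ = (49670·5.8 − 47000·0) / 2670 = 107.9 mg/L.

108 mg/L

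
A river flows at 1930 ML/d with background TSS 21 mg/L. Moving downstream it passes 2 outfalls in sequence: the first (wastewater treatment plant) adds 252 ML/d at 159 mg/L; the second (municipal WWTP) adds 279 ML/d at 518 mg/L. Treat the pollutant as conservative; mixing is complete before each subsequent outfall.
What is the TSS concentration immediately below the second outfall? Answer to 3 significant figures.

91.5 mg/L

Outfall 1: combined Q = 2182 ML/d; C = (1930·21.00 + 252.0·159.0)/2182 = 36.94 mg/L.
Outfall 2: combined Q = 2461 ML/d; C = (2182·36.94 + 279.0·518.0)/2461 = 91.48 mg/L.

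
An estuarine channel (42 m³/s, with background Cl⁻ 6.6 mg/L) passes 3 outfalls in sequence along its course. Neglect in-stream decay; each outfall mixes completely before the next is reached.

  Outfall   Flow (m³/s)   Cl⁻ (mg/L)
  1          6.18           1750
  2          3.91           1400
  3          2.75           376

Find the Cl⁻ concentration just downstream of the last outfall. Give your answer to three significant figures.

321 mg/L

Below outfall 1: Q → 48.18 m³/s, C = (42.00·6.600 + 6.180·1750)/48.18 = 230.2 mg/L.
Below outfall 2: Q → 52.09 m³/s, C = (48.18·230.2 + 3.910·1400)/52.09 = 318.0 mg/L.
Below outfall 3: Q → 54.84 m³/s, C = (52.09·318.0 + 2.750·376.0)/54.84 = 320.9 mg/L.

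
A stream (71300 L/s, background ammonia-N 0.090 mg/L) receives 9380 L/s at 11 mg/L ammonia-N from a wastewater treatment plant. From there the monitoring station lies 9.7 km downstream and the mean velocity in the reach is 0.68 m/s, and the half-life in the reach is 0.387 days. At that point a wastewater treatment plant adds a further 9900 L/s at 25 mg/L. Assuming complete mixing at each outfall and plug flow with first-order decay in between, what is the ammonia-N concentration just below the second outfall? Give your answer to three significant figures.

Mass balance: C = (71300·0.09000 + 9380·11.00) / 80680 = 109600/80680 = 1.358 mg/L; combined flow 80680 L/s.
Travel time t = 9.7·1000 / 0.68 = 14260 s = 3.962 h.
Half-life 0.387 d → k = ln 2 / 0.387 = 1.791 d⁻¹.
Applying C = C₀e^(−kt): 1.358 × 0.7440 = 1.011 mg/L.
At the second outfall, C = (80680·1.011 + 9900·25.00) / (80680 + 9900) = 3.633 mg/L.

3.63 mg/L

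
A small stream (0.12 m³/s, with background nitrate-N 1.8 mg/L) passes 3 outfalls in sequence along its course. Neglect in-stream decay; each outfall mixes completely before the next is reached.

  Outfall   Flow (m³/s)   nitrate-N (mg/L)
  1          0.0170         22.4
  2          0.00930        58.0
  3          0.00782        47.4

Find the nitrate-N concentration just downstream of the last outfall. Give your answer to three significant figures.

Outfall 1: combined Q = 0.1370 m³/s; C = (0.1200·1.800 + 0.01700·22.40)/0.1370 = 4.356 mg/L.
Outfall 2: combined Q = 0.1463 m³/s; C = (0.1370·4.356 + 0.009300·58.00)/0.1463 = 7.766 mg/L.
Outfall 3: combined Q = 0.1541 m³/s; C = (0.1463·7.766 + 0.007820·47.40)/0.1541 = 9.777 mg/L.

9.78 mg/L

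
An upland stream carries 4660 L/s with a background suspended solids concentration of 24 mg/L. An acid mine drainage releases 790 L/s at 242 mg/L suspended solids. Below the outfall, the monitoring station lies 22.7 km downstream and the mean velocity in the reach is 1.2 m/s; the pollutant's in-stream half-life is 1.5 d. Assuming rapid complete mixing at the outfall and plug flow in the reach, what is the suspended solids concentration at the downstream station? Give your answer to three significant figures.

Mass balance: C = (4660·24.00 + 790.0·242.0) / 5450 = 303000/5450 = 55.60 mg/L.
Travel time t = 22.7·1000 / 1.2 = 18920 s = 5.255 h.
Half-life 1.5 d → k = ln 2 / 1.5 = 0.4621 d⁻¹.
First-order decay: C = 55.60·exp(−k·t) = 55.60·0.9038 = 50.25 mg/L.

50.2 mg/L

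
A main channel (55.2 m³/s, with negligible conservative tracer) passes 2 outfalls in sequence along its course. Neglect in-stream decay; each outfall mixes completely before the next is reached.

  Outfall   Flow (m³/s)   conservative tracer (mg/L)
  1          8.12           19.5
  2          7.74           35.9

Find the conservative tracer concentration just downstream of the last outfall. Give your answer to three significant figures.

6.14 mg/L

Outfall 1: combined Q = 63.32 m³/s; C = (55.20·0 + 8.120·19.50)/63.32 = 2.501 mg/L.
Outfall 2: combined Q = 71.06 m³/s; C = (63.32·2.501 + 7.740·35.90)/71.06 = 6.139 mg/L.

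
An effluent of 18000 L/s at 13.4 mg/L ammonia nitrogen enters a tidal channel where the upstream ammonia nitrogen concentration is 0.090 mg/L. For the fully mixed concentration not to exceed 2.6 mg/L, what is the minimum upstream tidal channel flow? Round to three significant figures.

Set C_mix = 2.6: (Q·0.09000 + 18000·13.40) / (Q + 18000) = 2.6
→ Q = 18000·(13.40 − 2.6)/(2.6 − 0.09000) = 77450 L/s.

77500 L/s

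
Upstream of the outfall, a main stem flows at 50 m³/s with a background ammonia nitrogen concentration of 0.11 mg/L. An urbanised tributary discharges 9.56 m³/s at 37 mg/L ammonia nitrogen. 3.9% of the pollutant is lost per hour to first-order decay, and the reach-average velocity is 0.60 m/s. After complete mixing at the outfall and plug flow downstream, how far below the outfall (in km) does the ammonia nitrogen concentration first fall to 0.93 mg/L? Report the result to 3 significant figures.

102 km

After mixing, C = (50.00·0.1100 + 9.560·37.00) / 59.56 = 359.2/59.56 = 6.031 mg/L.
3.9%/h lost → k = −ln(1 − 0.039) = 0.03978 h⁻¹.
Set 6.031·exp(−k·t) = 0.93 → t = ln(6.031/0.93)/k = 169200 s = 47.00 h.
Distance = v·t = 0.60·169200 = 101500 m = 101.5 km.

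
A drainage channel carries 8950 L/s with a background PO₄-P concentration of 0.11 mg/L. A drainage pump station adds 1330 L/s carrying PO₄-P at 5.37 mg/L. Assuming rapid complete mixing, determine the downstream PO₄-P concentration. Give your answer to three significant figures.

0.791 mg/L

Conservation of mass: C = (8950·0.1100 + 1330·5.370) / 10280 = 8127/10280 = 0.7905 mg/L.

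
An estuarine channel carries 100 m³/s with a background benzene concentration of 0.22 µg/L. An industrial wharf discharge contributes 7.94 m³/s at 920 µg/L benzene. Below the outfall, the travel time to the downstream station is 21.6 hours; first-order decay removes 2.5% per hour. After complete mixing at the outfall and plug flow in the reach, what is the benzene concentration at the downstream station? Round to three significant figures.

Conservation of mass: C = (100.0·0.2200 + 7.940·920.0) / 107.9 = 7327/107.9 = 67.88 µg/L.
2.5%/h lost → k = −ln(1 − 0.025) = 0.02532 h⁻¹.
First-order decay: C = 67.88·exp(−k·t) = 67.88·0.5788 = 39.29 µg/L.

39.3 µg/L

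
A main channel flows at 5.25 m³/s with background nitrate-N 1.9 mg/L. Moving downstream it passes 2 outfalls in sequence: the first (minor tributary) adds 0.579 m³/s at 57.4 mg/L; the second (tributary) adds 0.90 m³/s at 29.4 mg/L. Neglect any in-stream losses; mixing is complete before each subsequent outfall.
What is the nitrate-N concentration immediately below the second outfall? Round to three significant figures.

Below outfall 1: Q → 5.829 m³/s, C = (5.250·1.900 + 0.5790·57.40)/5.829 = 7.413 mg/L.
Below outfall 2: Q → 6.729 m³/s, C = (5.829·7.413 + 0.9000·29.40)/6.729 = 10.35 mg/L.

10.4 mg/L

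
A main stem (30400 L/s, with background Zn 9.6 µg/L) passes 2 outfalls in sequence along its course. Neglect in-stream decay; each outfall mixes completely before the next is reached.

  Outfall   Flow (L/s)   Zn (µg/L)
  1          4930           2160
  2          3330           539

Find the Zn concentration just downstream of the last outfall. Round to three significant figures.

After outfall 1: Q = 30400 + 4930 = 35330 L/s; C = (30400·9.600 + 4930·2160)/35330 = 309.7 µg/L.
After outfall 2: Q = 35330 + 3330 = 38660 L/s; C = (35330·309.7 + 3330·539.0)/38660 = 329.4 µg/L.

329 µg/L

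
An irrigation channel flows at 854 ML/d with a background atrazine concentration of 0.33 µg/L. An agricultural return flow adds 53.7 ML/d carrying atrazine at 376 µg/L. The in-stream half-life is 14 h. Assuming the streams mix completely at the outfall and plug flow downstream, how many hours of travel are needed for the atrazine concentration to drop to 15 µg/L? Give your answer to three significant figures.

After mixing, C = (854.0·0.3300 + 53.70·376.0) / 907.7 = 20470/907.7 = 22.55 µg/L.
Half-life 14 h → k = ln 2 / 14 = 0.04951 h⁻¹ = 1.188 d⁻¹.
22.55·exp(−k·t) = 15 → t = ln(22.55/15)/k = 29660 s = 8.239 h.

8.24 h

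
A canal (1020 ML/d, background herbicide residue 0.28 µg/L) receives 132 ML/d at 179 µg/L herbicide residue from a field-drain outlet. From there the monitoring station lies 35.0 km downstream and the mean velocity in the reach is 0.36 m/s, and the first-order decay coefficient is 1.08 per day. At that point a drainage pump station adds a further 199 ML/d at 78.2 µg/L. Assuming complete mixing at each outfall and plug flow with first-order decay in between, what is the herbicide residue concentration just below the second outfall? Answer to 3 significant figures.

Conservation of mass: C = (1020·0.2800 + 132.0·179.0) / 1152 = 23910/1152 = 20.76 µg/L; combined flow 1152 ML/d.
Travel time t = 35.0·1000 / 0.36 = 97220 s = 27.01 h.
First-order decay: C = 20.76·exp(−k·t) = 20.76·0.2966 = 6.157 µg/L.
At the second outfall, C = (1152·6.157 + 199.0·78.20) / (1152 + 199.0) = 16.77 µg/L.

16.8 µg/L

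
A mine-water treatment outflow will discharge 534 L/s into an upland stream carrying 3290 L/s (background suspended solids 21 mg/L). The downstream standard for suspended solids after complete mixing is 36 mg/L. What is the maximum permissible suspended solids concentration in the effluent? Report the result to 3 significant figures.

128 mg/L

At the limit, (Qr·Cr + Qe·Cₑ)/(Qr + Qe) = 36:
Cₑ = (3824·36 − 3290·21.00) / 534.0 = 128.4 mg/L.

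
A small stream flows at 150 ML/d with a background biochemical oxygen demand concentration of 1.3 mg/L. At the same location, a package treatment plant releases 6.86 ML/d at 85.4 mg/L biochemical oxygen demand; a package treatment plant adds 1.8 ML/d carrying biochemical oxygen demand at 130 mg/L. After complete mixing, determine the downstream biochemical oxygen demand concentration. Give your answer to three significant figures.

6.40 mg/L

After mixing, C = (150.0·1.300 + 6.860·85.40 + 1.800·130.0) / 158.7 = 1015/158.7 = 6.396 mg/L.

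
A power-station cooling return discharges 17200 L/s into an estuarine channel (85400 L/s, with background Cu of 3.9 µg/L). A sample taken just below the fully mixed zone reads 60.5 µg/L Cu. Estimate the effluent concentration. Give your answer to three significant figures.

342 µg/L

Mass balance: 85400·3.900 + 17200·Cₑ = 102600·60.50
→ Cₑ = (102600·60.50 − 85400·3.900) / 17200 = 341.5 µg/L.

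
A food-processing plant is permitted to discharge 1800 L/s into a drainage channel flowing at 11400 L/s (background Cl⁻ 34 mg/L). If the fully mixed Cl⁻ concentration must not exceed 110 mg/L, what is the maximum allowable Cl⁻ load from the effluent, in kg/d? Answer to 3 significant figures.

Mass balance at the limit: 11400·34.00 + 1800·Cₑ = 13200·110 → Cₑ = 591.3 mg/L.
1800 L/s = 1.800 m³/s. Load = 1.800 m³/s × 591.3 g/m³ × 86 400 s/d = 91960 kg/d.

92000 kg/d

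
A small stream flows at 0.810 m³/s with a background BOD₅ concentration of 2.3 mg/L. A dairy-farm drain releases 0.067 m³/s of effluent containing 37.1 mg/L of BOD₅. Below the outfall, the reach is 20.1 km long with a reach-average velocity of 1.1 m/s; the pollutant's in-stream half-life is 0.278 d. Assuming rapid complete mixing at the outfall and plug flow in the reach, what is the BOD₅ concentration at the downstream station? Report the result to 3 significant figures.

After mixing, C = (0.8100·2.300 + 0.06700·37.10) / 0.8770 = 4.349/0.8770 = 4.959 mg/L.
Travel time t = 20.1·1000 / 1.1 = 18270 s = 5.076 h.
Half-life 0.278 d → k = ln 2 / 0.278 = 2.493 d⁻¹.
After decay, C = 4.959 × e^(−kt) = 4.959 × 0.5902 = 2.927 mg/L.

2.93 mg/L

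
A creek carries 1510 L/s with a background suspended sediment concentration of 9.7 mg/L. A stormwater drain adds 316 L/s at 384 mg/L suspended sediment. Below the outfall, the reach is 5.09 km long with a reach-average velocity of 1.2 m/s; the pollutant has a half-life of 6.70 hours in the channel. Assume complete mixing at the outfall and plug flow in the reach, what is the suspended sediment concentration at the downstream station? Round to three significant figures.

After mixing, C = (1510·9.700 + 316.0·384.0) / 1826 = 136000/1826 = 74.47 mg/L.
Travel time t = 5.09·1000 / 1.2 = 4242 s = 1.178 h.
Half-life 6.70 h → k = ln 2 / 6.70 = 0.1035 h⁻¹ = 2.483 d⁻¹.
First-order decay: C = 74.47·exp(−k·t) = 74.47·0.8852 = 65.93 mg/L.

65.9 mg/L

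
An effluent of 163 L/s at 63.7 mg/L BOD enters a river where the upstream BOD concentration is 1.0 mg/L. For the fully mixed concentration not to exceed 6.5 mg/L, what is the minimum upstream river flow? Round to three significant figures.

1700 L/s

Set C_mix = 6.5: (Q·1.000 + 163.0·63.70) / (Q + 163.0) = 6.5
→ Q = 163.0·(63.70 − 6.5)/(6.5 − 1.000) = 1695 L/s.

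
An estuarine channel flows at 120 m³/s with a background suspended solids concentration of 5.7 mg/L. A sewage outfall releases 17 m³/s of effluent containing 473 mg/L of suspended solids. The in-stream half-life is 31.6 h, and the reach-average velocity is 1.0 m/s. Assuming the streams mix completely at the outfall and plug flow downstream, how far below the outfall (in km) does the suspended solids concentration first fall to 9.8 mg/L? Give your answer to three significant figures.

307 km

After mixing, C = (120.0·5.700 + 17.00·473.0) / 137.0 = 8725/137.0 = 63.69 mg/L.
Half-life 31.6 h → k = ln 2 / 31.6 = 0.02194 h⁻¹ = 0.5264 d⁻¹.
Set 63.69·exp(−k·t) = 9.8 → t = ln(63.69/9.8)/k = 307200 s = 85.32 h.
Distance = v·t = 1.0·307200 = 307200 m = 307.2 km.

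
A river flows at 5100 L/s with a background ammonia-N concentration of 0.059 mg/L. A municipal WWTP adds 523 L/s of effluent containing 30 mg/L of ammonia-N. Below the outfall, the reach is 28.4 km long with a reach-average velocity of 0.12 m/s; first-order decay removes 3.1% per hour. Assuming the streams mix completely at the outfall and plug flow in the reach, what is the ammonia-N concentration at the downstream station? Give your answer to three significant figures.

0.359 mg/L

Flow-weighted average: C = (5100·0.05900 + 523.0·30.00) / 5623 = 15990/5623 = 2.844 mg/L.
Travel time t = 28.4·1000 / 0.12 = 236700 s = 65.74 h.
3.1%/h lost → k = −ln(1 − 0.031) = 0.03149 h⁻¹.
Applying C = C₀e^(−kt): 2.844 × 0.1262 = 0.3588 mg/L.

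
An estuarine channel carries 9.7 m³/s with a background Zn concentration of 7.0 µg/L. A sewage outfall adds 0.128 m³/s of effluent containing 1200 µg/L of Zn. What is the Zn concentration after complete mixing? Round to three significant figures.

Flow-weighted average: C = (9.700·7.000 + 0.1280·1200) / 9.828 = 221.5/9.828 = 22.54 µg/L.

22.5 µg/L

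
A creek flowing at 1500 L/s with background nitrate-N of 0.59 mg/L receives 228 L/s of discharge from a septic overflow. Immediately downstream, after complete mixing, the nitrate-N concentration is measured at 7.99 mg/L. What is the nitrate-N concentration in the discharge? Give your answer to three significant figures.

Mass balance: 1500·0.5900 + 228.0·Cₑ = 1728·7.990
→ Cₑ = (1728·7.990 − 1500·0.5900) / 228.0 = 56.67 mg/L.

56.7 mg/L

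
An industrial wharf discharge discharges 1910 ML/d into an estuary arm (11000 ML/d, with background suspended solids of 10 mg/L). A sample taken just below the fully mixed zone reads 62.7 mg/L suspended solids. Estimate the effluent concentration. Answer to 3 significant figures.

Mass balance: 11000·10.00 + 1910·Cₑ = 12910·62.70
→ Cₑ = (12910·62.70 − 11000·10.00) / 1910 = 366.2 mg/L.

366 mg/L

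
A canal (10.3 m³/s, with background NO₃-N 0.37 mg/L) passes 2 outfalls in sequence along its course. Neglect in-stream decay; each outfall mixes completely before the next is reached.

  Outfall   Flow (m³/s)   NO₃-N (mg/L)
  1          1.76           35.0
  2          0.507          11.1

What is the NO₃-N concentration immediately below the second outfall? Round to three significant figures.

Below outfall 1: Q → 12.06 m³/s, C = (10.30·0.3700 + 1.760·35.00)/12.06 = 5.424 mg/L.
Below outfall 2: Q → 12.57 m³/s, C = (12.06·5.424 + 0.5070·11.10)/12.57 = 5.653 mg/L.

5.65 mg/L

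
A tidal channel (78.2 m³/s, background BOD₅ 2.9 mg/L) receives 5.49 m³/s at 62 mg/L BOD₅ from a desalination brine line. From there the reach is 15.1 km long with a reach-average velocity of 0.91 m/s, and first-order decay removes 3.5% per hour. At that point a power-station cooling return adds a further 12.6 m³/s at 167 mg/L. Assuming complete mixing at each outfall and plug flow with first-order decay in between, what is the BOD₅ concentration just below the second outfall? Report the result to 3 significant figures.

26.9 mg/L

Flow-weighted average: C = (78.20·2.900 + 5.490·62.00) / 83.69 = 567.2/83.69 = 6.777 mg/L; combined flow 83.69 m³/s.
Travel time t = 15.1·1000 / 0.91 = 16590 s = 4.609 h.
3.5%/h lost → k = −ln(1 − 0.035) = 0.03563 h⁻¹.
First-order decay: C = 6.777·exp(−k·t) = 6.777·0.8486 = 5.751 mg/L.
Second outfall: C = (83.69·5.751 + 12.60·167.0)/96.29 = 26.85 mg/L.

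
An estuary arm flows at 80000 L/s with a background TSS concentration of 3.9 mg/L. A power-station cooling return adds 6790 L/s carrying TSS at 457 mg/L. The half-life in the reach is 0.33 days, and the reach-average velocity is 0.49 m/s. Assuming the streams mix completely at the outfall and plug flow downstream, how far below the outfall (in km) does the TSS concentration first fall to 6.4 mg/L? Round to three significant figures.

36.6 km

Mass balance: C = (80000·3.900 + 6790·457.0) / 86790 = 3415000/86790 = 39.35 mg/L.
Half-life 0.33 d → k = ln 2 / 0.33 = 2.100 d⁻¹.
Set 39.35·exp(−k·t) = 6.4 → t = ln(39.35/6.4)/k = 74710 s = 20.75 h.
Distance = v·t = 0.49·74710 = 36610 m = 36.61 km.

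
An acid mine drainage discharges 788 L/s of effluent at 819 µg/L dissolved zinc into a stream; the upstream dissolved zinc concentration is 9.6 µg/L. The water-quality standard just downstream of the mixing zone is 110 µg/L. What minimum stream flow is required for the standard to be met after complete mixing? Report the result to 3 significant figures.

5560 L/s

Set C_mix = 110: (Q·9.600 + 788.0·819.0) / (Q + 788.0) = 110
→ Q = 788.0·(819.0 − 110)/(110 − 9.600) = 5565 L/s.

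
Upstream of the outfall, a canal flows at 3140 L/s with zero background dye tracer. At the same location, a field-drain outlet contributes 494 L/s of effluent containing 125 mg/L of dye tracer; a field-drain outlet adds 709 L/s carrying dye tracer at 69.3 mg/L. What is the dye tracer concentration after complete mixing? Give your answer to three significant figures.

25.5 mg/L

After mixing, C = (3140·0 + 494.0·125.0 + 709.0·69.30) / 4343 = 110900/4343 = 25.53 mg/L.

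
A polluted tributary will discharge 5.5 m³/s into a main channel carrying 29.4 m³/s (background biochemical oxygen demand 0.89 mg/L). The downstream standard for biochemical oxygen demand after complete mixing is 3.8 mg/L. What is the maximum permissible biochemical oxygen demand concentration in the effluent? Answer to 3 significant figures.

At the limit, (Qr·Cr + Qe·Cₑ)/(Qr + Qe) = 3.8:
Cₑ = (34.90·3.8 − 29.40·0.8900) / 5.500 = 19.36 mg/L.

19.4 mg/L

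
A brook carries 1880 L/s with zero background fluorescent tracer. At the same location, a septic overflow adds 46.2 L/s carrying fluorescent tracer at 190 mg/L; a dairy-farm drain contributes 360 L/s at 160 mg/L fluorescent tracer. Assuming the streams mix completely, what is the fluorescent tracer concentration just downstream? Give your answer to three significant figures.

Mass balance: C = (1880·0 + 46.20·190.0 + 360.0·160.0) / 2286 = 66380/2286 = 29.03 mg/L.

29.0 mg/L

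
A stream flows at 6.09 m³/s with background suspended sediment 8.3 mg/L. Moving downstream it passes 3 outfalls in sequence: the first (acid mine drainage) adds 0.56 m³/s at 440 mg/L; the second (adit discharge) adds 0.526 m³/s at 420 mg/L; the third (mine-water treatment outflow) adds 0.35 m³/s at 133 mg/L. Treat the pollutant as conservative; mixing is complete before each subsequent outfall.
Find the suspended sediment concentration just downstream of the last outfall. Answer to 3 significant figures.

Below outfall 1: Q → 6.650 m³/s, C = (6.090·8.300 + 0.5600·440.0)/6.650 = 44.65 mg/L.
Below outfall 2: Q → 7.176 m³/s, C = (6.650·44.65 + 0.5260·420.0)/7.176 = 72.17 mg/L.
Below outfall 3: Q → 7.526 m³/s, C = (7.176·72.17 + 0.3500·133.0)/7.526 = 75.00 mg/L.

75.0 mg/L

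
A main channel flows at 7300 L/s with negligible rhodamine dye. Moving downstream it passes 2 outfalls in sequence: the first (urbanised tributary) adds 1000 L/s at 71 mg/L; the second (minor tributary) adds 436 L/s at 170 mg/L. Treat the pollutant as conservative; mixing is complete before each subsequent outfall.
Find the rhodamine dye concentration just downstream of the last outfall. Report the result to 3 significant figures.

Outfall 1: combined Q = 8300 L/s; C = (7300·0 + 1000·71.00)/8300 = 8.554 mg/L.
Outfall 2: combined Q = 8736 L/s; C = (8300·8.554 + 436.0·170.0)/8736 = 16.61 mg/L.

16.6 mg/L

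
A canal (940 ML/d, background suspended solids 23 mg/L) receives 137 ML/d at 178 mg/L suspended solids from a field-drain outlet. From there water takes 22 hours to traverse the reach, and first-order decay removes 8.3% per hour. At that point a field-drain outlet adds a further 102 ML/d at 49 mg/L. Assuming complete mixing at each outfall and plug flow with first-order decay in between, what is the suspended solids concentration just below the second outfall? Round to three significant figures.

10.0 mg/L

Flow-weighted average: C = (940.0·23.00 + 137.0·178.0) / 1077 = 46010/1077 = 42.72 mg/L; combined flow 1077 ML/d.
8.3%/h lost → k = −ln(1 − 0.083) = 0.08665 h⁻¹.
Decay over the reach: 42.72·exp(−kt) = 42.72·0.1486 = 6.349 mg/L.
At the second outfall, C = (1077·6.349 + 102.0·49.00) / (1077 + 102.0) = 10.04 mg/L.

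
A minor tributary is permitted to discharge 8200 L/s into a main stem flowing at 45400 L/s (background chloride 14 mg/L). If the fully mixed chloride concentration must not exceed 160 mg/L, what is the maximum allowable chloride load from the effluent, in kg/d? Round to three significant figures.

Mass balance at the limit: 45400·14.00 + 8200·Cₑ = 53600·160 → Cₑ = 968.3 mg/L.
8200 L/s = 8.200 m³/s. Load = 8.200 m³/s × 968.3 g/m³ × 86 400 s/d = 686100 kg/d.

686000 kg/d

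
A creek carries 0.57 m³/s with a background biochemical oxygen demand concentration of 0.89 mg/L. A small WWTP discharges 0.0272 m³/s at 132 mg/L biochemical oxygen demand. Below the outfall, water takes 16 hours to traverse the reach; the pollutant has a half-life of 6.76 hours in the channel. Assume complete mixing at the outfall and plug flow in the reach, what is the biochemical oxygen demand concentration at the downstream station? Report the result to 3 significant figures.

1.33 mg/L

Mass balance: C = (0.5700·0.8900 + 0.02720·132.0) / 0.5972 = 4.098/0.5972 = 6.862 mg/L.
Half-life 6.76 h → k = ln 2 / 6.76 = 0.1025 h⁻¹ = 2.461 d⁻¹.
First-order decay: C = 6.862·exp(−k·t) = 6.862·0.1939 = 1.330 mg/L.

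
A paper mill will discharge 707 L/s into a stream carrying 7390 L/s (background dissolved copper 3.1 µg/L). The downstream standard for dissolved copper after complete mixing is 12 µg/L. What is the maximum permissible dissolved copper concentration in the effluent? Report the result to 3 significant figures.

At the limit, (Qr·Cr + Qe·Cₑ)/(Qr + Qe) = 12:
Cₑ = (8097·12 − 7390·3.100) / 707.0 = 105.0 µg/L.

105 µg/L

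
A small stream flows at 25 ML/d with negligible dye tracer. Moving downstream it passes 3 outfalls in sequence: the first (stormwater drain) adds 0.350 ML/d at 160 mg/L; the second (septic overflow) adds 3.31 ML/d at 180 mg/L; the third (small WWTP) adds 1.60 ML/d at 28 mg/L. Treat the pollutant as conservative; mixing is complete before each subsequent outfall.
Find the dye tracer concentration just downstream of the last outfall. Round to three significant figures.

After outfall 1: Q = 25.00 + 0.3500 = 25.35 ML/d; C = (25.00·0 + 0.3500·160.0)/25.35 = 2.209 mg/L.
After outfall 2: Q = 25.35 + 3.310 = 28.66 ML/d; C = (25.35·2.209 + 3.310·180.0)/28.66 = 22.74 mg/L.
After outfall 3: Q = 28.66 + 1.600 = 30.26 ML/d; C = (28.66·22.74 + 1.600·28.00)/30.26 = 23.02 mg/L.

23.0 mg/L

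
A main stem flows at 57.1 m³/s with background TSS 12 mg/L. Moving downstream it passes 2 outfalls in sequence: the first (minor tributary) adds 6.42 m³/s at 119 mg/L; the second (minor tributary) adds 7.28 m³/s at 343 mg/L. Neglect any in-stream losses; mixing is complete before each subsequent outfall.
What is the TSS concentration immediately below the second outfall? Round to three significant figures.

55.7 mg/L

Outfall 1: combined Q = 63.52 m³/s; C = (57.10·12.00 + 6.420·119.0)/63.52 = 22.81 mg/L.
Outfall 2: combined Q = 70.80 m³/s; C = (63.52·22.81 + 7.280·343.0)/70.80 = 55.74 mg/L.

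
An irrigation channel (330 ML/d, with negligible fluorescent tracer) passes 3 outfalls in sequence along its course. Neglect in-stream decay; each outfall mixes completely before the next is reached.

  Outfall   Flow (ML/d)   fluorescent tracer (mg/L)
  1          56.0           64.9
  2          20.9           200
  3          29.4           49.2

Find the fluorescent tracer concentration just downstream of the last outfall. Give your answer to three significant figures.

After outfall 1: Q = 330.0 + 56.00 = 386.0 ML/d; C = (330.0·0 + 56.00·64.90)/386.0 = 9.416 mg/L.
After outfall 2: Q = 386.0 + 20.90 = 406.9 ML/d; C = (386.0·9.416 + 20.90·200.0)/406.9 = 19.20 mg/L.
After outfall 3: Q = 406.9 + 29.40 = 436.3 ML/d; C = (406.9·19.20 + 29.40·49.20)/436.3 = 21.23 mg/L.

21.2 mg/L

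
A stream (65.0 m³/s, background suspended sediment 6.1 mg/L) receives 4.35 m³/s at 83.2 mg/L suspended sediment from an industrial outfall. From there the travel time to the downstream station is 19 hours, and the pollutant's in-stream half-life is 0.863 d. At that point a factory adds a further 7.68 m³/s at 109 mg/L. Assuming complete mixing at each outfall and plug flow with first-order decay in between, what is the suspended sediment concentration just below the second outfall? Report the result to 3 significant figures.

Mass balance: C = (65.00·6.100 + 4.350·83.20) / 69.35 = 758.4/69.35 = 10.94 mg/L; combined flow 69.35 m³/s.
Half-life 0.863 d → k = ln 2 / 0.863 = 0.8032 d⁻¹.
Decay over the reach: 10.94·exp(−kt) = 10.94·0.5295 = 5.790 mg/L.
At the second outfall, C = (69.35·5.790 + 7.680·109.0) / (69.35 + 7.680) = 16.08 mg/L.

16.1 mg/L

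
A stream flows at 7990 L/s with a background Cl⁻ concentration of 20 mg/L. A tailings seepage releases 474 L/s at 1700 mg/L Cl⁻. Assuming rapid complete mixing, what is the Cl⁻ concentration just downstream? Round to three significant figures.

114 mg/L

After mixing, C = (7990·20.00 + 474.0·1700) / 8464 = 965600/8464 = 114.1 mg/L.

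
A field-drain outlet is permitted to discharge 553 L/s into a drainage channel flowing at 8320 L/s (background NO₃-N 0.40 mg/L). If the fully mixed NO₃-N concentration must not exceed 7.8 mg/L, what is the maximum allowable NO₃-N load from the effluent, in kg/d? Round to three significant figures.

Mass balance at the limit: 8320·0.4000 + 553.0·Cₑ = 8873·7.8 → Cₑ = 119.1 mg/L.
553.0 L/s = 0.5530 m³/s. Load = 0.5530 m³/s × 119.1 g/m³ × 86 400 s/d = 5692 kg/d.

5690 kg/d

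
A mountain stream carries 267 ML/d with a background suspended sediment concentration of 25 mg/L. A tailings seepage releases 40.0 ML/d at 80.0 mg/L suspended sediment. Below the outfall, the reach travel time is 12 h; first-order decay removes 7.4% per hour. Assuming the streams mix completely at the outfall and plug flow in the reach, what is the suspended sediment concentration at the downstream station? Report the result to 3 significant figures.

Flow-weighted average: C = (267.0·25.00 + 40.00·80.00) / 307.0 = 9875/307.0 = 32.17 mg/L.
7.4%/h lost → k = −ln(1 − 0.074) = 0.07688 h⁻¹.
Applying C = C₀e^(−kt): 32.17 × 0.3975 = 12.79 mg/L.

12.8 mg/L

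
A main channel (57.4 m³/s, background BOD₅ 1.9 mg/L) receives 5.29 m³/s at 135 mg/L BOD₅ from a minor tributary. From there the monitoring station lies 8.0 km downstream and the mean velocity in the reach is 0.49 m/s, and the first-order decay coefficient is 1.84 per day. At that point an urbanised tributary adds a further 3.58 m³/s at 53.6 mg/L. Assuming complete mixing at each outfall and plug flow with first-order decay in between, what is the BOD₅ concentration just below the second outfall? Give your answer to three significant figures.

11.7 mg/L

After mixing, C = (57.40·1.900 + 5.290·135.0) / 62.69 = 823.2/62.69 = 13.13 mg/L; combined flow 62.69 m³/s.
Travel time t = 8.0·1000 / 0.49 = 16330 s = 4.535 h.
After decay, C = 13.13 × e^(−kt) = 13.13 × 0.7063 = 9.275 mg/L.
Second outfall: C = (62.69·9.275 + 3.580·53.60)/66.27 = 11.67 mg/L.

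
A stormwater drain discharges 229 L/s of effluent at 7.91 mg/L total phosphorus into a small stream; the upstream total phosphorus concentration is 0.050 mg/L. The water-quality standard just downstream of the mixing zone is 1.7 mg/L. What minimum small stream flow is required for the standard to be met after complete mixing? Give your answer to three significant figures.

862 L/s

Set C_mix = 1.7: (Q·0.05000 + 229.0·7.910) / (Q + 229.0) = 1.7
→ Q = 229.0·(7.910 − 1.7)/(1.7 − 0.05000) = 861.9 L/s.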